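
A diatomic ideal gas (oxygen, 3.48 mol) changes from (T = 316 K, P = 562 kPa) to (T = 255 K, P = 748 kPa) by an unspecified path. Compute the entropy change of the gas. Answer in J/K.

ΔS = nC_p ln(T₂/T₁) − nR ln(P₂/P₁), with C_p = 7R/2 = 29.1 J mol⁻¹ K⁻¹ for a diatomic ideal gas.
ΔS = 3.48 × [29.1 × ln(255/316) − 8.314 × ln(748/562)] = -30 J/K.

ΔS = -30 J/K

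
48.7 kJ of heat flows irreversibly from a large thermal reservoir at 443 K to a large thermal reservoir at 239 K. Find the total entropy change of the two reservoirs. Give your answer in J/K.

ΔS_total = 93.8 J/K

ΔS_hot = −Q/T_H = −48700/443 = -109.93 J/K and ΔS_cold = +Q/T_C = 48700/239 = 203.77 J/K.
ΔS_total = -109.93 + 203.77 = 93.8 J/K, positive as the second law requires.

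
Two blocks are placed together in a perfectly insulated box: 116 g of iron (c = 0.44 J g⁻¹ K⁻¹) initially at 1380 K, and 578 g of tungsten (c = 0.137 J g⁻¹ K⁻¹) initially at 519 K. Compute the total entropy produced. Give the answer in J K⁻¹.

Energy balance: T_f = (m₁c₁T₁ + m₂c₂T₂)/(m₁c₁ + m₂c₂) = 856.46 K.
ΔS₁ = m₁c₁ ln(T_f/T₁) = 51.04 × ln(856.46/1380) = -24.35 J/K.
ΔS₂ = m₂c₂ ln(T_f/T₂) = 79.186 × ln(856.46/519) = 39.66 J/K.
ΔS_total = -24.35 + 39.66 = 15.3 J/K.

ΔS_total = 15.3 J/K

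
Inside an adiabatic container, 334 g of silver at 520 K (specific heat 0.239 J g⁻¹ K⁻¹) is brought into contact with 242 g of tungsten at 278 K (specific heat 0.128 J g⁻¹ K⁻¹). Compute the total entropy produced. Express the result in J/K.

Energy balance: T_f = (m₁c₁T₁ + m₂c₂T₂)/(m₁c₁ + m₂c₂) = 452.35 K.
ΔS₁ = m₁c₁ ln(T_f/T₁) = 79.826 × ln(452.35/520) = -11.13 J/K.
ΔS₂ = m₂c₂ ln(T_f/T₂) = 30.976 × ln(452.35/278) = 15.08 J/K.
ΔS_total = -11.13 + 15.08 = 3.95 J/K.

ΔS_total = 3.95 J/K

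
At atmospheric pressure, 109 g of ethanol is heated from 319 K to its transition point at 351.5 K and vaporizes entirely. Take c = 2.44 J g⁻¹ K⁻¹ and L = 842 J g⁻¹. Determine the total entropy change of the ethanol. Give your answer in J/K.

ΔS = 287 J/K

Warming step: ΔS₁ = m c ln(T_tr/T_i) = 109 × 2.44 × ln(351.5/319) = 25.8 J/K.
Phase change: ΔS₂ = +mL/T_tr = 109 × 842 / 351.5 = 261.1 J/K.
ΔS_total = (25.8) + (261.1) = 287 J/K.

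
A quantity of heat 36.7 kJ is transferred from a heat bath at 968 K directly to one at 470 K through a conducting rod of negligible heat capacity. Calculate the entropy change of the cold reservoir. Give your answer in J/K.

ΔS_cold = 78.1 J/K

The cold reservoir gains heat Q, so ΔS_cold = +Q/T_C = 36700/470 = 78.1 J/K.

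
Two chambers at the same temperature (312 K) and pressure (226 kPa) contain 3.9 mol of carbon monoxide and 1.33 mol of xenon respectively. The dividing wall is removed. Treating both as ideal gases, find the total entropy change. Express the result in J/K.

Mole fractions: x_A = 3.9/5.23 = 0.746, x_B = 0.254.
ΔS_mix = −R(n_A ln x_A + n_B ln x_B) = −8.314 × (3.9 ln 0.746 + 1.33 ln 0.254) = 24.7 J/K.

ΔS_mix = 24.7 J/K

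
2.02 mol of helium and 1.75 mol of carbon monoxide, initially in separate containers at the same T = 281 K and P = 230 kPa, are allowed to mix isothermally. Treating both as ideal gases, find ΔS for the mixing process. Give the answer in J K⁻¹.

Mole fractions: x_A = 2.02/3.77 = 0.536, x_B = 0.464.
ΔS_mix = −R(n_A ln x_A + n_B ln x_B) = −8.314 × (2.02 ln 0.536 + 1.75 ln 0.464) = 21.6 J/K.

ΔS_mix = 21.6 J/K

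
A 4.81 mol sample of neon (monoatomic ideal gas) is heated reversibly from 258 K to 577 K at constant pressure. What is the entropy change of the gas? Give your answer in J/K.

At constant pressure, ΔS = nC_p ln(T₂/T₁) with C_p = 5R/2 = 20.79 J mol⁻¹ K⁻¹.
ΔS = 4.81 × 20.79 × ln(577/258) = 80.5 J/K.

ΔS = 80.5 J/K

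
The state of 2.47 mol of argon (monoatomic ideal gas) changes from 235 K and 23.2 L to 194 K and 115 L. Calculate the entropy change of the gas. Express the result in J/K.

Entropy is a state function: ΔS = nC_V ln(T₂/T₁) + nR ln(V₂/V₁), with C_V = 3R/2 = 12.47 J mol⁻¹ K⁻¹ for a monoatomic ideal gas.
ΔS = 2.47 × [12.47 × ln(194/235) + 8.314 × ln(115/23.2)] = 27 J/K.

ΔS = 27 J/K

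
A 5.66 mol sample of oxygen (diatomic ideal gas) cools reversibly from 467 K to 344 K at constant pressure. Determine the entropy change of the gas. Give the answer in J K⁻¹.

At constant pressure, ΔS = nC_p ln(T₂/T₁) with C_p = 7R/2 = 29.1 J mol⁻¹ K⁻¹.
ΔS = 5.66 × 29.1 × ln(344/467) = -50.3 J/K.

ΔS = -50.3 J/K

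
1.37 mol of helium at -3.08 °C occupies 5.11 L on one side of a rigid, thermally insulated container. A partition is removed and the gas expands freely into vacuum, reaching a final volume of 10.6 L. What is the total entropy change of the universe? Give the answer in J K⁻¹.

ΔS_universe = 8.31 J/K

No heat is exchanged and no work is done, so the ideal-gas temperature stays constant.
Entropy is a state function; using a reversible isothermal path, ΔS_gas = nR ln(V₂/V₁) = 1.37 × 8.314 × ln(10.6/5.11) = 8.31 J/K.
The insulated surroundings exchange no heat, so ΔS_surr = 0 and ΔS_universe = ΔS_gas.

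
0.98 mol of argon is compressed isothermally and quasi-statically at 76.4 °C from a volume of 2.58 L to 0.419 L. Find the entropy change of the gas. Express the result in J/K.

ΔS_gas = -14.8 J/K

For an isothermal ideal gas ΔS_gas = nR ln(V₂/V₁) = 0.98 × 8.314 × ln(0.419/2.58) = -14.8 J/K.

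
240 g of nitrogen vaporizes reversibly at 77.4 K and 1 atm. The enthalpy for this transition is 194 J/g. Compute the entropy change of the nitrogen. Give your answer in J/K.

ΔS = 602 J/K

Heat absorbed by the substance: Q = mL = 240 × 194 = 46560 J.
At constant T, ΔS = Q_rev/T = 46560 / 77.4 = 602 J/K.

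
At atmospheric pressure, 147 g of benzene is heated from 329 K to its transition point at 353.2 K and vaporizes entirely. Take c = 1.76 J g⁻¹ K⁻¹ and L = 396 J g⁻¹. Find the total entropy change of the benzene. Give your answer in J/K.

ΔS = 183 J/K

Warming step: ΔS₁ = m c ln(T_tr/T_i) = 147 × 1.76 × ln(353.2/329) = 18.36 J/K.
Phase change: ΔS₂ = +mL/T_tr = 147 × 396 / 353.2 = 164.8 J/K.
ΔS_total = (18.36) + (164.8) = 183 J/K.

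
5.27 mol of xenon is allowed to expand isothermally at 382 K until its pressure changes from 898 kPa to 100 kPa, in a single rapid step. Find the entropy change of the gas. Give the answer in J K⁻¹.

Entropy is a state function, so ΔS_gas depends only on the end states.
For an isothermal ideal gas ΔS_gas = nR ln(P₁/P₂) = 5.27 × 8.314 × ln(898/100) = 96.2 J/K.

ΔS_gas = 96.2 J/K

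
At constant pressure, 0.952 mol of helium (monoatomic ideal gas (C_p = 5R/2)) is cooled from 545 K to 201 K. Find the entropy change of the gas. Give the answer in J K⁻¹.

ΔS = -19.7 J/K

At constant pressure, ΔS = nC_p ln(T₂/T₁) with C_p = 5R/2 = 20.79 J mol⁻¹ K⁻¹.
ΔS = 0.952 × 20.79 × ln(201/545) = -19.7 J/K.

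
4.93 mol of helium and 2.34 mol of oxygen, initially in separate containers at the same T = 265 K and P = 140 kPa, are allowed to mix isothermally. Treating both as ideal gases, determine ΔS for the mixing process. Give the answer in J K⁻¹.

ΔS_mix = 38 J/K

Mole fractions: x_A = 4.93/7.27 = 0.678, x_B = 0.322.
ΔS_mix = −R(n_A ln x_A + n_B ln x_B) = −8.314 × (4.93 ln 0.678 + 2.34 ln 0.322) = 38 J/K.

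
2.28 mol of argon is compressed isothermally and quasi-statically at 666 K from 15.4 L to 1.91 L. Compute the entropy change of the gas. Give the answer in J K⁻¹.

ΔS_gas = -39.6 J/K

For an isothermal ideal gas ΔS_gas = nR ln(V₂/V₁) = 2.28 × 8.314 × ln(1.91/15.4) = -39.6 J/K.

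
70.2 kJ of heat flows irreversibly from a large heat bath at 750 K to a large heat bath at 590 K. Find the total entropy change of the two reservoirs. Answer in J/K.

ΔS_total = 25.4 J/K

ΔS_hot = −Q/T_H = −70200/750 = -93.6 J/K and ΔS_cold = +Q/T_C = 70200/590 = 119 J/K.
ΔS_total = -93.6 + 119 = 25.4 J/K, positive as the second law requires.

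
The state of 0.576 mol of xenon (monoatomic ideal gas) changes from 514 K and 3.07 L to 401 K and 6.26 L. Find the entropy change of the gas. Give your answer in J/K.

Entropy is a state function: ΔS = nC_V ln(T₂/T₁) + nR ln(V₂/V₁), with C_V = 3R/2 = 12.47 J mol⁻¹ K⁻¹ for a monoatomic ideal gas.
ΔS = 0.576 × [12.47 × ln(401/514) + 8.314 × ln(6.26/3.07)] = 1.63 J/K.

ΔS = 1.63 J/K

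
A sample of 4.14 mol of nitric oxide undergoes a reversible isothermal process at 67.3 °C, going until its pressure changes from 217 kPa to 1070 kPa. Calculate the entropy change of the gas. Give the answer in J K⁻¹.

ΔS_gas = -54.9 J/K

For an isothermal ideal gas ΔS_gas = nR ln(P₁/P₂) = 4.14 × 8.314 × ln(217/1070) = -54.9 J/K.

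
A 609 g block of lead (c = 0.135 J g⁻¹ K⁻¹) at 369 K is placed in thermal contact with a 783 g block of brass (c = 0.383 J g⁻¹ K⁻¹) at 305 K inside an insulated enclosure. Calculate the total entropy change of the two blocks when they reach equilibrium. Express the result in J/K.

ΔS_total = 1.21 J/K

Energy balance: T_f = (m₁c₁T₁ + m₂c₂T₂)/(m₁c₁ + m₂c₂) = 318.77 K.
ΔS₁ = m₁c₁ ln(T_f/T₁) = 82.215 × ln(318.77/369) = -12.03 J/K.
ΔS₂ = m₂c₂ ln(T_f/T₂) = 299.889 × ln(318.77/305) = 13.24 J/K.
ΔS_total = -12.03 + 13.24 = 1.21 J/K.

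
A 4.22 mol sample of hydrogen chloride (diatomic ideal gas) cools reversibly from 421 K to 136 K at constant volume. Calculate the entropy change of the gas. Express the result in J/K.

At constant volume, ΔS = nC_V ln(T₂/T₁) with C_V = 5R/2 = 20.79 J mol⁻¹ K⁻¹.
ΔS = 4.22 × 20.79 × ln(136/421) = -99.1 J/K.

ΔS = -99.1 J/K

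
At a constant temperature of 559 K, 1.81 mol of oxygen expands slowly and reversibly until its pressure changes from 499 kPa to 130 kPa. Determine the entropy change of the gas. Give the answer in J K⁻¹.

ΔS_gas = 20.2 J/K

For an isothermal ideal gas ΔS_gas = nR ln(P₁/P₂) = 1.81 × 8.314 × ln(499/130) = 20.2 J/K.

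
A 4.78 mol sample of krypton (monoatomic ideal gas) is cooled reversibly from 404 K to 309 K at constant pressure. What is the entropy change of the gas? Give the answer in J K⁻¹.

ΔS = -26.6 J/K

At constant pressure, ΔS = nC_p ln(T₂/T₁) with C_p = 5R/2 = 20.79 J mol⁻¹ K⁻¹.
ΔS = 4.78 × 20.79 × ln(309/404) = -26.6 J/K.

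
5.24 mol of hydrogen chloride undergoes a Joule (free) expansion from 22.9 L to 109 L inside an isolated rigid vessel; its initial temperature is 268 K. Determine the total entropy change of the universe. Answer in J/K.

ΔS_universe = 68 J/K

For an ideal gas in free expansion Q = 0 and W = 0, so T is unchanged.
Entropy is a state function; using a reversible isothermal path, ΔS_gas = nR ln(V₂/V₁) = 5.24 × 8.314 × ln(109/22.9) = 68 J/K.
The insulated surroundings exchange no heat, so ΔS_surr = 0 and ΔS_universe = ΔS_gas.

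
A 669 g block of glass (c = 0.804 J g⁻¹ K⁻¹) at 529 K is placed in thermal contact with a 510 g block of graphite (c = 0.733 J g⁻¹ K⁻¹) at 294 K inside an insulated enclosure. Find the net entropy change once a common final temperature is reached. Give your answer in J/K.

ΔS_total = 36.3 J/K

Energy balance: T_f = (m₁c₁T₁ + m₂c₂T₂)/(m₁c₁ + m₂c₂) = 432.64 K.
ΔS₁ = m₁c₁ ln(T_f/T₁) = 537.876 × ln(432.64/529) = -108.15 J/K.
ΔS₂ = m₂c₂ ln(T_f/T₂) = 373.83 × ln(432.64/294) = 144.42 J/K.
ΔS_total = -108.15 + 144.42 = 36.3 J/K.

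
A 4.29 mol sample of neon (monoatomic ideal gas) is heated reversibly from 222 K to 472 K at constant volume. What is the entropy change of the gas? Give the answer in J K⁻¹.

ΔS = 40.4 J/K

At constant volume, ΔS = nC_V ln(T₂/T₁) with C_V = 3R/2 = 12.47 J mol⁻¹ K⁻¹.
ΔS = 4.29 × 12.47 × ln(472/222) = 40.4 J/K.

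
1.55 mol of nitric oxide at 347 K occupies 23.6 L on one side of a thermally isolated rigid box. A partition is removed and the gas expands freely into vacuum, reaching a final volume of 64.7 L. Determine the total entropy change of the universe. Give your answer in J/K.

ΔS_universe = 13 J/K

For an ideal gas in free expansion Q = 0 and W = 0, so T is unchanged.
Entropy is a state function; using a reversible isothermal path, ΔS_gas = nR ln(V₂/V₁) = 1.55 × 8.314 × ln(64.7/23.6) = 13 J/K.
The insulated surroundings exchange no heat, so ΔS_surr = 0 and ΔS_universe = ΔS_gas.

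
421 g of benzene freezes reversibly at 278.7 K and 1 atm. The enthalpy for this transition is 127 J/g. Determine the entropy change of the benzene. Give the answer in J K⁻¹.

Heat released by the substance: Q = −mL = −421 × 127 = −53467 J.
At constant T, ΔS = Q_rev/T = −53467 / 278.7 = -192 J/K.

ΔS = -192 J/K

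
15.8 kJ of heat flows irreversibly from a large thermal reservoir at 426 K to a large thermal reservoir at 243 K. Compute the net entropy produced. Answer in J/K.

ΔS_hot = −Q/T_H = −15800/426 = -37.09 J/K and ΔS_cold = +Q/T_C = 15800/243 = 65.02 J/K.
ΔS_total = -37.09 + 65.02 = 27.9 J/K, positive as the second law requires.

ΔS_total = 27.9 J/K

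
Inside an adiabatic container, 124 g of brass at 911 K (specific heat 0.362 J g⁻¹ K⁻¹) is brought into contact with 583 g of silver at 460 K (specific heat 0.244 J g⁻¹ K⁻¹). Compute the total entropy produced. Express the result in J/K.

ΔS_total = 8.85 J/K

Energy balance: T_f = (m₁c₁T₁ + m₂c₂T₂)/(m₁c₁ + m₂c₂) = 568.18 K.
ΔS₁ = m₁c₁ ln(T_f/T₁) = 44.888 × ln(568.18/911) = -21.19 J/K.
ΔS₂ = m₂c₂ ln(T_f/T₂) = 142.252 × ln(568.18/460) = 30.04 J/K.
ΔS_total = -21.19 + 30.04 = 8.85 J/K.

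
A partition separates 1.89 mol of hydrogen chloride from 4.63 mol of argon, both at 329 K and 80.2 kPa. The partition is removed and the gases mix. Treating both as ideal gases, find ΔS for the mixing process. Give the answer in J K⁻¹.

Mole fractions: x_A = 1.89/6.52 = 0.29, x_B = 0.71.
ΔS_mix = −R(n_A ln x_A + n_B ln x_B) = −8.314 × (1.89 ln 0.29 + 4.63 ln 0.71) = 32.6 J/K.

ΔS_mix = 32.6 J/K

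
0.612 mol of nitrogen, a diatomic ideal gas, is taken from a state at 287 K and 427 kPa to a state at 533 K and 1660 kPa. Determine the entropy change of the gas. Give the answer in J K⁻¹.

ΔS = 4.12 J/K

ΔS = nC_p ln(T₂/T₁) − nR ln(P₂/P₁), with C_p = 7R/2 = 29.1 J mol⁻¹ K⁻¹ for a diatomic ideal gas.
ΔS = 0.612 × [29.1 × ln(533/287) − 8.314 × ln(1660/427)] = 4.12 J/K.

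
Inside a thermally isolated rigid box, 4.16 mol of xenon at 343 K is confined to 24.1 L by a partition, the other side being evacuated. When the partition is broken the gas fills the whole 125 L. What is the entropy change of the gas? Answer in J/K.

ΔS_gas = 56.9 J/K

No heat is exchanged and no work is done, so the ideal-gas temperature stays constant.
Entropy is a state function; using a reversible isothermal path, ΔS_gas = nR ln(V₂/V₁) = 4.16 × 8.314 × ln(125/24.1) = 56.9 J/K.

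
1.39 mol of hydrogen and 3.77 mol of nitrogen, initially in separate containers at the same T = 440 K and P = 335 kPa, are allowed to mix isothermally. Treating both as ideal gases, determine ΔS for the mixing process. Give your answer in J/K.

Mole fractions: x_A = 1.39/5.16 = 0.269, x_B = 0.731.
ΔS_mix = −R(n_A ln x_A + n_B ln x_B) = −8.314 × (1.39 ln 0.269 + 3.77 ln 0.731) = 25 J/K.

ΔS_mix = 25 J/K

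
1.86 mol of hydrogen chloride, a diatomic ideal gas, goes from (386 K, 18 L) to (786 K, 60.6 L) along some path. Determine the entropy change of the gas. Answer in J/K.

ΔS = 46.3 J/K

Entropy is a state function: ΔS = nC_V ln(T₂/T₁) + nR ln(V₂/V₁), with C_V = 5R/2 = 20.79 J mol⁻¹ K⁻¹ for a diatomic ideal gas.
ΔS = 1.86 × [20.79 × ln(786/386) + 8.314 × ln(60.6/18)] = 46.3 J/K.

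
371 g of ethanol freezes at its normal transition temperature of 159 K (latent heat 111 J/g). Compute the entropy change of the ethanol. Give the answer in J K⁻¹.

ΔS = -259 J/K

Heat released by the substance: Q = −mL = −371 × 111 = −41181 J.
At constant T, ΔS = Q_rev/T = −41181 / 159 = -259 J/K.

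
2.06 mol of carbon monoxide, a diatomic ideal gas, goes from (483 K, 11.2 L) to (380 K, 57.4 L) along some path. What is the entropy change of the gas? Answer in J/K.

ΔS = 17.7 J/K

Entropy is a state function: ΔS = nC_V ln(T₂/T₁) + nR ln(V₂/V₁), with C_V = 5R/2 = 20.79 J mol⁻¹ K⁻¹ for a diatomic ideal gas.
ΔS = 2.06 × [20.79 × ln(380/483) + 8.314 × ln(57.4/11.2)] = 17.7 J/K.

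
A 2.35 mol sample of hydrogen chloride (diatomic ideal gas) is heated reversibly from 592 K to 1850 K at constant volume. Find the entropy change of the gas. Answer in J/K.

At constant volume, ΔS = nC_V ln(T₂/T₁) with C_V = 5R/2 = 20.79 J mol⁻¹ K⁻¹.
ΔS = 2.35 × 20.79 × ln(1850/592) = 55.7 J/K.

ΔS = 55.7 J/K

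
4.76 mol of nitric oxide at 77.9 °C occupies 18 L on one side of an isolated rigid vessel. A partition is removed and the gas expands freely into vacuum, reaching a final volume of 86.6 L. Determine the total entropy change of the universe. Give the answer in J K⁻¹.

No heat is exchanged and no work is done, so the ideal-gas temperature stays constant.
Entropy is a state function; using a reversible isothermal path, ΔS_gas = nR ln(V₂/V₁) = 4.76 × 8.314 × ln(86.6/18) = 62.2 J/K.
The insulated surroundings exchange no heat, so ΔS_surr = 0 and ΔS_universe = ΔS_gas.

ΔS_universe = 62.2 J/K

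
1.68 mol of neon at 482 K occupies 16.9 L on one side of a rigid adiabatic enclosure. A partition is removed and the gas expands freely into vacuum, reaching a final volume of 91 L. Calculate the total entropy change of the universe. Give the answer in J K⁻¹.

ΔS_universe = 23.5 J/K

For an ideal gas in free expansion Q = 0 and W = 0, so T is unchanged.
Entropy is a state function; using a reversible isothermal path, ΔS_gas = nR ln(V₂/V₁) = 1.68 × 8.314 × ln(91/16.9) = 23.5 J/K.
The insulated surroundings exchange no heat, so ΔS_surr = 0 and ΔS_universe = ΔS_gas.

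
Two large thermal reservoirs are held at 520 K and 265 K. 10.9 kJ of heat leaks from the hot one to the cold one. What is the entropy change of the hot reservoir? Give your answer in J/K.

The hot reservoir loses heat Q, so ΔS_hot = −Q/T_H = −10900/520 = -21 J/K.

ΔS_hot = -21 J/K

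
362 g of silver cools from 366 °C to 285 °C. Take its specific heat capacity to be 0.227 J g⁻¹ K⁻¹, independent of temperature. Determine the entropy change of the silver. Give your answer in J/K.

In kelvin: T₁ = 639.15 K, T₂ = 558.15 K. ΔS = ∫dQ_rev/T = m c ln(T₂/T₁) = 362 × 0.227 × ln(558.15/639.15) = -11.1 J/K.

ΔS = -11.1 J/K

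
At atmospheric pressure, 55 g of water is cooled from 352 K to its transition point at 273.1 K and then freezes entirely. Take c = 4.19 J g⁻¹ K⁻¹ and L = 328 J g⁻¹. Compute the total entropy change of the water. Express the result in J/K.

ΔS = -125 J/K

Cooling step: ΔS₁ = m c ln(T_tr/T_i) = 55 × 4.19 × ln(273.1/352) = -58.49 J/K.
Phase change: ΔS₂ = −mL/T_tr = −55 × 328 / 273.1 = -66.06 J/K.
ΔS_total = (-58.49) + (-66.06) = -125 J/K.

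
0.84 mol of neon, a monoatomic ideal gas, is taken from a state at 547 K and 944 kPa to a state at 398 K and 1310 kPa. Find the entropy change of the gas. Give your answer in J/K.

ΔS = nC_p ln(T₂/T₁) − nR ln(P₂/P₁), with C_p = 5R/2 = 20.79 J mol⁻¹ K⁻¹ for a monoatomic ideal gas.
ΔS = 0.84 × [20.79 × ln(398/547) − 8.314 × ln(1310/944)] = -7.84 J/K.

ΔS = -7.84 J/K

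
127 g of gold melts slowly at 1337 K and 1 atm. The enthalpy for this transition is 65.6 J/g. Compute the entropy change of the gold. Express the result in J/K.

Heat absorbed by the substance: Q = mL = 127 × 65.6 = 8331.2 J.
At constant T, ΔS = Q_rev/T = 8331.2 / 1337 = 6.23 J/K.

ΔS = 6.23 J/K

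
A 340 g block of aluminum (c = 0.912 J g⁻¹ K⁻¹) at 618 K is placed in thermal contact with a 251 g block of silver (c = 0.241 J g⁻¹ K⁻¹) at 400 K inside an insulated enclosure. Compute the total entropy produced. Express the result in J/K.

Energy balance: T_f = (m₁c₁T₁ + m₂c₂T₂)/(m₁c₁ + m₂c₂) = 582.41 K.
ΔS₁ = m₁c₁ ln(T_f/T₁) = 310.08 × ln(582.41/618) = -18.39 J/K.
ΔS₂ = m₂c₂ ln(T_f/T₂) = 60.491 × ln(582.41/400) = 22.73 J/K.
ΔS_total = -18.39 + 22.73 = 4.34 J/K.

ΔS_total = 4.34 J/K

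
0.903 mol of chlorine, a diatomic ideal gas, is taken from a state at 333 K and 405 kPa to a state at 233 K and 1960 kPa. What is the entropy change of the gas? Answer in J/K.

ΔS = -21.2 J/K

ΔS = nC_p ln(T₂/T₁) − nR ln(P₂/P₁), with C_p = 7R/2 = 29.1 J mol⁻¹ K⁻¹ for a diatomic ideal gas.
ΔS = 0.903 × [29.1 × ln(233/333) − 8.314 × ln(1960/405)] = -21.2 J/K.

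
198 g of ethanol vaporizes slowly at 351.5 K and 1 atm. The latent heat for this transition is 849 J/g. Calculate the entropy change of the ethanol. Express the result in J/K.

Heat absorbed by the substance: Q = mL = 198 × 849 = 168102 J.
At constant T, ΔS = Q_rev/T = 168102 / 351.5 = 478 J/K.

ΔS = 478 J/K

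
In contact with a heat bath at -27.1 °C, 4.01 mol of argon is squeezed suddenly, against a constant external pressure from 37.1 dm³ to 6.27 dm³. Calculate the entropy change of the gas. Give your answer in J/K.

Entropy is a state function, so ΔS_gas depends only on the end states.
For an isothermal ideal gas ΔS_gas = nR ln(V₂/V₁) = 4.01 × 8.314 × ln(6.27/37.1) = -59.3 J/K.

ΔS_gas = -59.3 J/K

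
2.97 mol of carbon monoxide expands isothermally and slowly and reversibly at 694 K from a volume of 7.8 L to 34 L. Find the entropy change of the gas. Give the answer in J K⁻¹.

ΔS_gas = 36.4 J/K

For an isothermal ideal gas ΔS_gas = nR ln(V₂/V₁) = 2.97 × 8.314 × ln(34/7.8) = 36.4 J/K.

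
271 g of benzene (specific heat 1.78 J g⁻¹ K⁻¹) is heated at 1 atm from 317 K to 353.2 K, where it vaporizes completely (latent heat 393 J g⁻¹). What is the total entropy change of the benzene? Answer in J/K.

Warming step: ΔS₁ = m c ln(T_tr/T_i) = 271 × 1.78 × ln(353.2/317) = 52.16 J/K.
Phase change: ΔS₂ = +mL/T_tr = 271 × 393 / 353.2 = 301.5 J/K.
ΔS_total = (52.16) + (301.5) = 354 J/K.

ΔS = 354 J/K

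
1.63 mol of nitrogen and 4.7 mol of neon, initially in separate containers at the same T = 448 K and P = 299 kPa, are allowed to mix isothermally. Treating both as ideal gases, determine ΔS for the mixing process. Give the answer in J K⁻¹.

ΔS_mix = 30 J/K

Mole fractions: x_A = 1.63/6.33 = 0.258, x_B = 0.742.
ΔS_mix = −R(n_A ln x_A + n_B ln x_B) = −8.314 × (1.63 ln 0.258 + 4.7 ln 0.742) = 30 J/K.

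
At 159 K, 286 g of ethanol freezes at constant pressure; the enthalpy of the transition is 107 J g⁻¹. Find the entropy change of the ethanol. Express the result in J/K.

Heat released by the substance: Q = −mL = −286 × 107 = −30602 J.
At constant T, ΔS = Q_rev/T = −30602 / 159 = -192 J/K.

ΔS = -192 J/K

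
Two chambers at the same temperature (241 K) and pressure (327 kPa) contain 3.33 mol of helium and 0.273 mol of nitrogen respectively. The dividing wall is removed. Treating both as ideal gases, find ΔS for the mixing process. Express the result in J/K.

ΔS_mix = 8.04 J/K

Mole fractions: x_A = 3.33/3.6 = 0.924, x_B = 0.0758.
ΔS_mix = −R(n_A ln x_A + n_B ln x_B) = −8.314 × (3.33 ln 0.924 + 0.273 ln 0.0758) = 8.04 J/K.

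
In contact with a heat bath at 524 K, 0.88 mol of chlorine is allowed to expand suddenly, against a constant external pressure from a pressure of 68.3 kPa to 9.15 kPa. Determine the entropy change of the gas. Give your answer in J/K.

ΔS_gas = 14.7 J/K

Entropy is a state function, so ΔS_gas depends only on the end states.
For an isothermal ideal gas ΔS_gas = nR ln(P₁/P₂) = 0.88 × 8.314 × ln(68.3/9.15) = 14.7 J/K.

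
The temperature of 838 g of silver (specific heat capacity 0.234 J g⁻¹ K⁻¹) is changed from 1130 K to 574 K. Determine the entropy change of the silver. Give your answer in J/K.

ΔS = -133 J/K

ΔS = ∫dQ_rev/T = m c ln(T₂/T₁) = 838 × 0.234 × ln(574/1130) = -133 J/K.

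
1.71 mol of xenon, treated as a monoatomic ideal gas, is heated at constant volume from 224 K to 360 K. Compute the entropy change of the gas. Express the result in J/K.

ΔS = 10.1 J/K

At constant volume, ΔS = nC_V ln(T₂/T₁) with C_V = 3R/2 = 12.47 J mol⁻¹ K⁻¹.
ΔS = 1.71 × 12.47 × ln(360/224) = 10.1 J/K.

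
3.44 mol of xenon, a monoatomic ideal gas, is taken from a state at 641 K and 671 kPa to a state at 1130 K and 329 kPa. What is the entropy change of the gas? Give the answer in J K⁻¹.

ΔS = nC_p ln(T₂/T₁) − nR ln(P₂/P₁), with C_p = 5R/2 = 20.79 J mol⁻¹ K⁻¹ for a monoatomic ideal gas.
ΔS = 3.44 × [20.79 × ln(1130/641) − 8.314 × ln(329/671)] = 60.9 J/K.

ΔS = 60.9 J/K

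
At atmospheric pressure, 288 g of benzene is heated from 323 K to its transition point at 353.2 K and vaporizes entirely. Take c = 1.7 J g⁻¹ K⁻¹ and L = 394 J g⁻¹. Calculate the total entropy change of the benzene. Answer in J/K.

ΔS = 365 J/K

Warming step: ΔS₁ = m c ln(T_tr/T_i) = 288 × 1.7 × ln(353.2/323) = 43.76 J/K.
Phase change: ΔS₂ = +mL/T_tr = 288 × 394 / 353.2 = 321.3 J/K.
ΔS_total = (43.76) + (321.3) = 365 J/K.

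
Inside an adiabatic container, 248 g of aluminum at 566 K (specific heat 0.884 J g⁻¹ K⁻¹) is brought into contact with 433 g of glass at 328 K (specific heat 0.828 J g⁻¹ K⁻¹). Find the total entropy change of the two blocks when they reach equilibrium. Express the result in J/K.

ΔS_total = 20.9 J/K

Energy balance: T_f = (m₁c₁T₁ + m₂c₂T₂)/(m₁c₁ + m₂c₂) = 418.31 K.
ΔS₁ = m₁c₁ ln(T_f/T₁) = 219.232 × ln(418.31/566) = -66.29 J/K.
ΔS₂ = m₂c₂ ln(T_f/T₂) = 358.524 × ln(418.31/328) = 87.2 J/K.
ΔS_total = -66.29 + 87.2 = 20.9 J/K.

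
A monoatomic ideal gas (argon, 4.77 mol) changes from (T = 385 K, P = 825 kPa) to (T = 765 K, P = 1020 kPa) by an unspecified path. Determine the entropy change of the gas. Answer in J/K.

ΔS = nC_p ln(T₂/T₁) − nR ln(P₂/P₁), with C_p = 5R/2 = 20.79 J mol⁻¹ K⁻¹ for a monoatomic ideal gas.
ΔS = 4.77 × [20.79 × ln(765/385) − 8.314 × ln(1020/825)] = 59.7 J/K.

ΔS = 59.7 J/K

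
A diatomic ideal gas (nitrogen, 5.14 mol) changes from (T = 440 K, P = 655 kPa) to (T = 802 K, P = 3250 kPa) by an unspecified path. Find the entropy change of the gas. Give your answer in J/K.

ΔS = 21.3 J/K

ΔS = nC_p ln(T₂/T₁) − nR ln(P₂/P₁), with C_p = 7R/2 = 29.1 J mol⁻¹ K⁻¹ for a diatomic ideal gas.
ΔS = 5.14 × [29.1 × ln(802/440) − 8.314 × ln(3250/655)] = 21.3 J/K.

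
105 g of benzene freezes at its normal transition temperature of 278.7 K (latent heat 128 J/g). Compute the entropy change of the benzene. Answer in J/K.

ΔS = -48.2 J/K

Heat released by the substance: Q = −mL = −105 × 128 = −13440 J.
At constant T, ΔS = Q_rev/T = −13440 / 278.7 = -48.2 J/K.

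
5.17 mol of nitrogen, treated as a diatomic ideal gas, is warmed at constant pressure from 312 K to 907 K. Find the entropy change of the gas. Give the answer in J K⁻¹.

At constant pressure, ΔS = nC_p ln(T₂/T₁) with C_p = 7R/2 = 29.1 J mol⁻¹ K⁻¹.
ΔS = 5.17 × 29.1 × ln(907/312) = 161 J/K.

ΔS = 161 J/K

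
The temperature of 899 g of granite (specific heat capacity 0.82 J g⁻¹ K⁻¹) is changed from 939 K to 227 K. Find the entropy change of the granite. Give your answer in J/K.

ΔS = ∫dQ_rev/T = m c ln(T₂/T₁) = 899 × 0.82 × ln(227/939) = -1050 J/K.

ΔS = -1050 J/K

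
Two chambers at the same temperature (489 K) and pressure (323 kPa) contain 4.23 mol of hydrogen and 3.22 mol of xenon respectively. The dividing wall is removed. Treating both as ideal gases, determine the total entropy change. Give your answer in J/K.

ΔS_mix = 42.4 J/K

Mole fractions: x_A = 4.23/7.45 = 0.568, x_B = 0.432.
ΔS_mix = −R(n_A ln x_A + n_B ln x_B) = −8.314 × (4.23 ln 0.568 + 3.22 ln 0.432) = 42.4 J/K.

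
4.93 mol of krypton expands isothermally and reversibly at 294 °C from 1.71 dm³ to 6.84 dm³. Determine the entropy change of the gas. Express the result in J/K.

For an isothermal ideal gas ΔS_gas = nR ln(V₂/V₁) = 4.93 × 8.314 × ln(6.84/1.71) = 56.8 J/K.

ΔS_gas = 56.8 J/K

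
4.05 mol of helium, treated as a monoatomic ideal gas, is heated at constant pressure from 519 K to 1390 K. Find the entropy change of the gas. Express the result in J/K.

ΔS = 82.9 J/K

At constant pressure, ΔS = nC_p ln(T₂/T₁) with C_p = 5R/2 = 20.79 J mol⁻¹ K⁻¹.
ΔS = 4.05 × 20.79 × ln(1390/519) = 82.9 J/K.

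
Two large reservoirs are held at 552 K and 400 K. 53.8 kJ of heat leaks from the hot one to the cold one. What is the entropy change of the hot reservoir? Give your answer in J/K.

ΔS_hot = -97.5 J/K

The hot reservoir loses heat Q, so ΔS_hot = −Q/T_H = −53800/552 = -97.5 J/K.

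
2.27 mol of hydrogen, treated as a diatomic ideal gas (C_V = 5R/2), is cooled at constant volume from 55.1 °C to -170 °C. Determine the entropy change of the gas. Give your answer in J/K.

In kelvin: T₁ = 328.25 K, T₂ = 103.15 K. At constant volume, ΔS = nC_V ln(T₂/T₁) with C_V = 5R/2 = 20.79 J mol⁻¹ K⁻¹.
ΔS = 2.27 × 20.79 × ln(103.15/328.25) = -54.6 J/K.

ΔS = -54.6 J/K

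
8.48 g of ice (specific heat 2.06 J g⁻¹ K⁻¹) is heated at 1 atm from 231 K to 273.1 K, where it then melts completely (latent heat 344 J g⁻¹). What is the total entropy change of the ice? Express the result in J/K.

ΔS = 13.6 J/K

Warming step: ΔS₁ = m c ln(T_tr/T_i) = 8.48 × 2.06 × ln(273.1/231) = 2.925 J/K.
Phase change: ΔS₂ = +mL/T_tr = 8.48 × 344 / 273.1 = 10.68 J/K.
ΔS_total = (2.925) + (10.68) = 13.6 J/K.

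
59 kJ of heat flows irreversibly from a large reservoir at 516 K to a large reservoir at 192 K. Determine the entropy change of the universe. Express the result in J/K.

ΔS_hot = −Q/T_H = −59000/516 = -114.3 J/K and ΔS_cold = +Q/T_C = 59000/192 = 307.3 J/K.
ΔS_total = -114.3 + 307.3 = 193 J/K, positive as the second law requires.

ΔS_total = 193 J/K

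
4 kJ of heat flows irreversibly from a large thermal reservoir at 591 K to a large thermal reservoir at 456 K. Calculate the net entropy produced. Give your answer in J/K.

ΔS_total = 2 J/K

ΔS_hot = −Q/T_H = −4000/591 = -6.768 J/K and ΔS_cold = +Q/T_C = 4000/456 = 8.772 J/K.
ΔS_total = -6.768 + 8.772 = 2 J/K, positive as the second law requires.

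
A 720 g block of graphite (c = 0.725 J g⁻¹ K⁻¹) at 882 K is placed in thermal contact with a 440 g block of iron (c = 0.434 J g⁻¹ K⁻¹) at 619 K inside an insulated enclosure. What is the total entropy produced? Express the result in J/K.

ΔS_total = 8.27 J/K

Energy balance: T_f = (m₁c₁T₁ + m₂c₂T₂)/(m₁c₁ + m₂c₂) = 811.56 K.
ΔS₁ = m₁c₁ ln(T_f/T₁) = 522 × ln(811.56/882) = -43.45 J/K.
ΔS₂ = m₂c₂ ln(T_f/T₂) = 190.96 × ln(811.56/619) = 51.72 J/K.
ΔS_total = -43.45 + 51.72 = 8.27 J/K.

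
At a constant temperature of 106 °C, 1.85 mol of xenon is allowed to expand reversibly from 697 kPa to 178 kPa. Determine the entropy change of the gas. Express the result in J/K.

For an isothermal ideal gas ΔS_gas = nR ln(P₁/P₂) = 1.85 × 8.314 × ln(697/178) = 21 J/K.

ΔS_gas = 21 J/K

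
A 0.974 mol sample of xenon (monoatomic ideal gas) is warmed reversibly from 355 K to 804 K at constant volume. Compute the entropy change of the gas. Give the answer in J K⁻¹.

At constant volume, ΔS = nC_V ln(T₂/T₁) with C_V = 3R/2 = 12.47 J mol⁻¹ K⁻¹.
ΔS = 0.974 × 12.47 × ln(804/355) = 9.93 J/K.

ΔS = 9.93 J/K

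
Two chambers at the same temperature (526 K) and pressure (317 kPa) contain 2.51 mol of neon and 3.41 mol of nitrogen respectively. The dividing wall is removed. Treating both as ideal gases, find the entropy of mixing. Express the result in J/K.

ΔS_mix = 33.5 J/K

Mole fractions: x_A = 2.51/5.92 = 0.424, x_B = 0.576.
ΔS_mix = −R(n_A ln x_A + n_B ln x_B) = −8.314 × (2.51 ln 0.424 + 3.41 ln 0.576) = 33.5 J/K.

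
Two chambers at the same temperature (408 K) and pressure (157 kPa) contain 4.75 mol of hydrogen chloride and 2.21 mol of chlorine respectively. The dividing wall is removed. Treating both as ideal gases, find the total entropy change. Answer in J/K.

ΔS_mix = 36.2 J/K

Mole fractions: x_A = 4.75/6.96 = 0.682, x_B = 0.318.
ΔS_mix = −R(n_A ln x_A + n_B ln x_B) = −8.314 × (4.75 ln 0.682 + 2.21 ln 0.318) = 36.2 J/K.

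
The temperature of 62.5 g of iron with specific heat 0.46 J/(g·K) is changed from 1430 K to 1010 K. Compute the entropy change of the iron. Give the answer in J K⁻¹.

ΔS = -10 J/K

ΔS = ∫dQ_rev/T = m c ln(T₂/T₁) = 62.5 × 0.46 × ln(1010/1430) = -10 J/K.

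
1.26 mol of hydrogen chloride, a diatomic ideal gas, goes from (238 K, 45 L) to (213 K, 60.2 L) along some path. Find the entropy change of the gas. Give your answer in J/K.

Entropy is a state function: ΔS = nC_V ln(T₂/T₁) + nR ln(V₂/V₁), with C_V = 5R/2 = 20.79 J mol⁻¹ K⁻¹ for a diatomic ideal gas.
ΔS = 1.26 × [20.79 × ln(213/238) + 8.314 × ln(60.2/45)] = 0.142 J/K.

ΔS = 0.142 J/K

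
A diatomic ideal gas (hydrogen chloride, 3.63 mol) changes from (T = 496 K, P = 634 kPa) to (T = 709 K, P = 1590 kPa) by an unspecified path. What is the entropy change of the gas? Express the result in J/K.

ΔS = 9.99 J/K

ΔS = nC_p ln(T₂/T₁) − nR ln(P₂/P₁), with C_p = 7R/2 = 29.1 J mol⁻¹ K⁻¹ for a diatomic ideal gas.
ΔS = 3.63 × [29.1 × ln(709/496) − 8.314 × ln(1590/634)] = 9.99 J/K.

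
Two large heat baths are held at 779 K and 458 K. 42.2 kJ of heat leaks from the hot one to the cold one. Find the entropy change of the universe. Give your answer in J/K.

ΔS_hot = −Q/T_H = −42200/779 = -54.17 J/K and ΔS_cold = +Q/T_C = 42200/458 = 92.14 J/K.
ΔS_total = -54.17 + 92.14 = 38 J/K, positive as the second law requires.

ΔS_total = 38 J/K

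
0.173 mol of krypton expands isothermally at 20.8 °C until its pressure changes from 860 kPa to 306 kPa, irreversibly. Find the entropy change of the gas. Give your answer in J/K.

ΔS_gas = 1.49 J/K

Entropy is a state function, so ΔS_gas depends only on the end states.
For an isothermal ideal gas ΔS_gas = nR ln(P₁/P₂) = 0.173 × 8.314 × ln(860/306) = 1.49 J/K.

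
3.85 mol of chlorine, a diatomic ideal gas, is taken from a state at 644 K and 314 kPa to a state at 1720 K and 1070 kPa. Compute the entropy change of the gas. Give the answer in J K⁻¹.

ΔS = nC_p ln(T₂/T₁) − nR ln(P₂/P₁), with C_p = 7R/2 = 29.1 J mol⁻¹ K⁻¹ for a diatomic ideal gas.
ΔS = 3.85 × [29.1 × ln(1720/644) − 8.314 × ln(1070/314)] = 70.8 J/K.

ΔS = 70.8 J/K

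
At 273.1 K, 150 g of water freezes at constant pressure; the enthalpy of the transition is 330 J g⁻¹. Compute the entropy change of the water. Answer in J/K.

Heat released by the substance: Q = −mL = −150 × 330 = −49500 J.
At constant T, ΔS = Q_rev/T = −49500 / 273.1 = -181 J/K.

ΔS = -181 J/K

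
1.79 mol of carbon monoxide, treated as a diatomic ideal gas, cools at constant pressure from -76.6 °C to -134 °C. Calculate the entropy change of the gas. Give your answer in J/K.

In kelvin: T₁ = 196.55 K, T₂ = 139.15 K. At constant pressure, ΔS = nC_p ln(T₂/T₁) with C_p = 7R/2 = 29.1 J mol⁻¹ K⁻¹.
ΔS = 1.79 × 29.1 × ln(139.15/196.55) = -18 J/K.

ΔS = -18 J/K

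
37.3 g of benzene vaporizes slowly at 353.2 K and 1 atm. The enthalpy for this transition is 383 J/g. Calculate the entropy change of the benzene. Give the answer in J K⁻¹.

Heat absorbed by the substance: Q = mL = 37.3 × 383 = 14285.9 J.
At constant T, ΔS = Q_rev/T = 14285.9 / 353.2 = 40.4 J/K.

ΔS = 40.4 J/K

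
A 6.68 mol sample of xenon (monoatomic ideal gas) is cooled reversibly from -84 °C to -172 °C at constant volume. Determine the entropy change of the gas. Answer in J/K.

In kelvin: T₁ = 189.15 K, T₂ = 101.15 K. At constant volume, ΔS = nC_V ln(T₂/T₁) with C_V = 3R/2 = 12.47 J mol⁻¹ K⁻¹.
ΔS = 6.68 × 12.47 × ln(101.15/189.15) = -52.1 J/K.

ΔS = -52.1 J/K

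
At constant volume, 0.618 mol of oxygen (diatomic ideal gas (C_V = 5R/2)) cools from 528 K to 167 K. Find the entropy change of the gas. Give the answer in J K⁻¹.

At constant volume, ΔS = nC_V ln(T₂/T₁) with C_V = 5R/2 = 20.79 J mol⁻¹ K⁻¹.
ΔS = 0.618 × 20.79 × ln(167/528) = -14.8 J/K.

ΔS = -14.8 J/K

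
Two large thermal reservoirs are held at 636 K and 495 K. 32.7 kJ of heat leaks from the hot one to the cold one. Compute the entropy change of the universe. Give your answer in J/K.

ΔS_total = 14.6 J/K

ΔS_hot = −Q/T_H = −32700/636 = -51.42 J/K and ΔS_cold = +Q/T_C = 32700/495 = 66.06 J/K.
ΔS_total = -51.42 + 66.06 = 14.6 J/K, positive as the second law requires.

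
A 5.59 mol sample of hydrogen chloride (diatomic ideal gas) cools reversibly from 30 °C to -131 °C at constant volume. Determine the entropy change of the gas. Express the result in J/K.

ΔS = -88 J/K

In kelvin: T₁ = 303.15 K, T₂ = 142.15 K. At constant volume, ΔS = nC_V ln(T₂/T₁) with C_V = 5R/2 = 20.79 J mol⁻¹ K⁻¹.
ΔS = 5.59 × 20.79 × ln(142.15/303.15) = -88 J/K.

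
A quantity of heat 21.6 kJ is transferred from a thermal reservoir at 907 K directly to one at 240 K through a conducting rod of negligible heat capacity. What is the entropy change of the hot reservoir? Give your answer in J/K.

The hot reservoir loses heat Q, so ΔS_hot = −Q/T_H = −21600/907 = -23.8 J/K.

ΔS_hot = -23.8 J/K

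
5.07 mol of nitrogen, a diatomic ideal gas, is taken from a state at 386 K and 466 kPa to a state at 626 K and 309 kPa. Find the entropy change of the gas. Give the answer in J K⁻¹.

ΔS = 88.7 J/K

ΔS = nC_p ln(T₂/T₁) − nR ln(P₂/P₁), with C_p = 7R/2 = 29.1 J mol⁻¹ K⁻¹ for a diatomic ideal gas.
ΔS = 5.07 × [29.1 × ln(626/386) − 8.314 × ln(309/466)] = 88.7 J/K.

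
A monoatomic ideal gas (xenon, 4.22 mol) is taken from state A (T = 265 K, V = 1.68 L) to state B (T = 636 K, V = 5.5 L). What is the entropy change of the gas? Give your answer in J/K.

ΔS = 87.7 J/K

Entropy is a state function: ΔS = nC_V ln(T₂/T₁) + nR ln(V₂/V₁), with C_V = 3R/2 = 12.47 J mol⁻¹ K⁻¹ for a monoatomic ideal gas.
ΔS = 4.22 × [12.47 × ln(636/265) + 8.314 × ln(5.5/1.68)] = 87.7 J/K.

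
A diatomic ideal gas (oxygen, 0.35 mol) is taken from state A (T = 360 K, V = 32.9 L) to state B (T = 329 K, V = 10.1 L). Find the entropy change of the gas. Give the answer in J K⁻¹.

ΔS = -4.09 J/K

Entropy is a state function: ΔS = nC_V ln(T₂/T₁) + nR ln(V₂/V₁), with C_V = 5R/2 = 20.79 J mol⁻¹ K⁻¹ for a diatomic ideal gas.
ΔS = 0.35 × [20.79 × ln(329/360) + 8.314 × ln(10.1/32.9)] = -4.09 J/K.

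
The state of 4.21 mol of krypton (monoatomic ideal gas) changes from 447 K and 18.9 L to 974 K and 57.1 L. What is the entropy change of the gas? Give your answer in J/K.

ΔS = 79.6 J/K

Entropy is a state function: ΔS = nC_V ln(T₂/T₁) + nR ln(V₂/V₁), with C_V = 3R/2 = 12.47 J mol⁻¹ K⁻¹ for a monoatomic ideal gas.
ΔS = 4.21 × [12.47 × ln(974/447) + 8.314 × ln(57.1/18.9)] = 79.6 J/K.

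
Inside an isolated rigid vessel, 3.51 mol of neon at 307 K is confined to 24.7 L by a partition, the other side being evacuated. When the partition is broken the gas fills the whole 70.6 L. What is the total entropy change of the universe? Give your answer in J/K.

For an ideal gas in free expansion Q = 0 and W = 0, so T is unchanged.
Entropy is a state function; using a reversible isothermal path, ΔS_gas = nR ln(V₂/V₁) = 3.51 × 8.314 × ln(70.6/24.7) = 30.6 J/K.
The insulated surroundings exchange no heat, so ΔS_surr = 0 and ΔS_universe = ΔS_gas.

ΔS_universe = 30.6 J/K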